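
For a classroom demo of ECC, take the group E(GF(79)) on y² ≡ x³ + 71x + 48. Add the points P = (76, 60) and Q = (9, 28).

(45, 68)

(76, 60) + (9, 28). λ = (28 - 60)/(9 - 76) ≡ 47/12 mod 79. 12⁻¹ ≡ 33 (mod 79), so λ ≡ 50.
  x = λ² - 76 - 9 = 2500 - 85 ≡ 45; y = λ·(76 - 45) - 60 ≡ 68. → (45, 68)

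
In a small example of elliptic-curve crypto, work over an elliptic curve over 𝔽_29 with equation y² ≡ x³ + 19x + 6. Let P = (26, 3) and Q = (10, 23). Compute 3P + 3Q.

(26, 26)

First 3P:
Repeated addition: build up to 3P.
2P: tangent at (26, 3): λ = (3·26² + 19)/(2·3) ≡ 17/6. 6⁻¹ ≡ 5 (mod 29) since 6·5 = 30 ≡ 1, so λ ≡ 17·5 ≡ 27.
  x = λ² - 26 - 26 = 729 - 52 ≡ 10; y = λ·(26 - 10) - 3 ≡ 23. → (10, 23)
3P: (10, 23) + (26, 3). λ = (3 - 23)/(26 - 10) ≡ 9/16 mod 29. 16⁻¹ ≡ 20 (mod 29) since 16·20 = 320 ≡ 1, so λ ≡ 6.
  x = λ² - 10 - 26 = 36 - 36 ≡ 0; y = λ·(10 - 0) - 23 ≡ 8. → (0, 8)
3P = (0, 8).
Next 3Q:
Repeated addition: build up to 3Q.
2Q: tangent at (10, 23): λ = (3·10² + 19)/(2·23) ≡ 0/17. 17⁻¹ ≡ 12 (mod 29) since 17·12 = 204 ≡ 1, so λ ≡ 0·12 ≡ 0.
  x = λ² - 10 - 10 = 0 - 20 ≡ 9; y = λ·(10 - 9) - 23 ≡ 6. → (9, 6)
3Q: (9, 6) + (10, 23). λ = (23 - 6)/(10 - 9) ≡ 17/1 mod 29. 1⁻¹ ≡ 1 (mod 29), so λ ≡ 17.
  x = λ² - 9 - 10 = 289 - 19 ≡ 9; y = λ·(9 - 9) - 6 ≡ 23. → (9, 23)
3Q = (9, 23).
Finally 3P + 3Q:
(0, 8) + (9, 23). λ = (23 - 8)/(9 - 0) ≡ 15/9 mod 29. 9⁻¹ ≡ 13 (mod 29) since 9·13 = 117 ≡ 1, so λ ≡ 21.
  x = λ² - 0 - 9 = 441 - 9 ≡ 26; y = λ·(0 - 26) - 8 ≡ 26. → (26, 26)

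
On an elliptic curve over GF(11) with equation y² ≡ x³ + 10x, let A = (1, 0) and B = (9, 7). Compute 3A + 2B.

First 3A:
Repeated addition: build up to 3A.
2A: (1, 0) + (1, 0): same x and y₁ ≡ -y₂, so the sum is the point at infinity.
3A: the point at infinity + (1, 0) = (1, 0) (identity).
3A = (1, 0).
Next 2B:
Repeated addition: build up to 2B.
2B: tangent at (9, 7): λ = (3·9² + 10)/(2·7) ≡ 0/3. 3⁻¹ ≡ 4 (mod 11) since 3·4 = 12 ≡ 1, so λ ≡ 0·4 ≡ 0.
  x = λ² - 9 - 9 = 0 - 18 ≡ 4; y = λ·(9 - 4) - 7 ≡ 4. → (4, 4)
2B = (4, 4).
Finally 3A + 2B:
(1, 0) + (4, 4). λ = (4 - 0)/(4 - 1) ≡ 4/3 mod 11. 3⁻¹ ≡ 4 (mod 11), so λ ≡ 5.
  x = λ² - 1 - 4 = 25 - 5 ≡ 9; y = λ·(1 - 9) - 0 ≡ 4. → (9, 4)

(9, 4)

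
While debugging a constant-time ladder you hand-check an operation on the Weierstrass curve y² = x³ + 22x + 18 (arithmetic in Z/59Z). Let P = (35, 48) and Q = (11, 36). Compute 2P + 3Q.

(29, 41)

First 2P:
Repeated addition: build up to 2P.
2P: tangent at (35, 48): λ = (3·35² + 22)/(2·48) ≡ 39/37. 37⁻¹ ≡ 8 (mod 59), so λ ≡ 39·8 ≡ 17.
  x = λ² - 35 - 35 = 289 - 70 ≡ 42; y = λ·(35 - 42) - 48 ≡ 10. → (42, 10)
2P = (42, 10).
Next 3Q:
Repeated addition: build up to 3Q.
2Q: tangent at (11, 36): λ = (3·11² + 22)/(2·36) ≡ 31/13. 13⁻¹ ≡ 50 (mod 59) since 13·50 = 650 ≡ 1, so λ ≡ 31·50 ≡ 16.
  x = λ² - 11 - 11 = 256 - 22 ≡ 57; y = λ·(11 - 57) - 36 ≡ 54. → (57, 54)
3Q: (57, 54) + (11, 36). λ = (36 - 54)/(11 - 57) ≡ 41/13 mod 59. 13⁻¹ ≡ 50 (mod 59), so λ ≡ 44.
  x = λ² - 57 - 11 = 1936 - 68 ≡ 39; y = λ·(57 - 39) - 54 ≡ 30. → (39, 30)
3Q = (39, 30).
Finally 2P + 3Q:
(42, 10) + (39, 30). λ = (30 - 10)/(39 - 42) ≡ 20/56 mod 59. 56⁻¹ ≡ 39 (mod 59) since 56·39 = 2184 ≡ 1, so λ ≡ 13.
  x = λ² - 42 - 39 = 169 - 81 ≡ 29; y = λ·(42 - 29) - 10 ≡ 41. → (29, 41)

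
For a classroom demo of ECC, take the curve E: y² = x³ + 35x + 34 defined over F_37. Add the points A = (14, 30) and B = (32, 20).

(21, 15)

(14, 30) + (32, 20). λ = (20 - 30)/(32 - 14) ≡ 27/18 mod 37. 18⁻¹ ≡ 35 (mod 37), so λ ≡ 20.
  x = λ² - 14 - 32 = 400 - 46 ≡ 21; y = λ·(14 - 21) - 30 ≡ 15. → (21, 15)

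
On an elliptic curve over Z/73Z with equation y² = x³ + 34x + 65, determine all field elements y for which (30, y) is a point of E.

x³ + 34x + 65 = 28085 ≡ 53 (mod 73).
53 is a non-residue mod 73; no y exists.

none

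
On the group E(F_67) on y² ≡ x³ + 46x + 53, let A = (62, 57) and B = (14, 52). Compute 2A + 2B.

(19, 58)

First 2A:
Repeated addition: build up to 2A.
2A: tangent at (62, 57): λ = (3·62² + 46)/(2·57) ≡ 54/47. 47⁻¹ ≡ 10 (mod 67), so λ ≡ 54·10 ≡ 4.
  x = λ² - 62 - 62 = 16 - 124 ≡ 26; y = λ·(62 - 26) - 57 ≡ 20. → (26, 20)
2A = (26, 20).
Next 2B:
Repeated addition: build up to 2B.
2B: tangent at (14, 52): λ = (3·14² + 46)/(2·52) ≡ 31/37. 37⁻¹ ≡ 29 (mod 67) since 37·29 = 1073 ≡ 1, so λ ≡ 31·29 ≡ 28.
  x = λ² - 14 - 14 = 784 - 28 ≡ 19; y = λ·(14 - 19) - 52 ≡ 9. → (19, 9)
2B = (19, 9).
Finally 2A + 2B:
(26, 20) + (19, 9). λ = (9 - 20)/(19 - 26) ≡ 56/60 mod 67. 60⁻¹ ≡ 19 (mod 67), so λ ≡ 59.
  x = λ² - 26 - 19 = 3481 - 45 ≡ 19; y = λ·(26 - 19) - 20 ≡ 58. → (19, 58)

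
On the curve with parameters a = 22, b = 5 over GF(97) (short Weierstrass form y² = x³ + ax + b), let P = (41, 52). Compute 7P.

Repeated addition: build up to 7P.
2P: tangent at (41, 52): λ = (3·41² + 22)/(2·52) ≡ 21/7. 7⁻¹ ≡ 14 (mod 97), so λ ≡ 21·14 ≡ 3.
  x = λ² - 41 - 41 = 9 - 82 ≡ 24; y = λ·(41 - 24) - 52 ≡ 96. → (24, 96)
3P: (24, 96) + (41, 52). λ = (52 - 96)/(41 - 24) ≡ 53/17 mod 97. 17⁻¹ ≡ 40 (mod 97) since 17·40 = 680 ≡ 1, so λ ≡ 83.
  x = λ² - 24 - 41 = 6889 - 65 ≡ 34; y = λ·(24 - 34) - 96 ≡ 44. → (34, 44)
4P: (34, 44) + (41, 52). λ = (52 - 44)/(41 - 34) ≡ 8/7 mod 97. 7⁻¹ ≡ 14 (mod 97), so λ ≡ 15.
  x = λ² - 34 - 41 = 225 - 75 ≡ 53; y = λ·(34 - 53) - 44 ≡ 59. → (53, 59)
5P: (53, 59) + (41, 52). λ = (52 - 59)/(41 - 53) ≡ 90/85 mod 97. 85⁻¹ ≡ 8 (mod 97), so λ ≡ 41.
  x = λ² - 53 - 41 = 1681 - 94 ≡ 35; y = λ·(53 - 35) - 59 ≡ 0. → (35, 0)
6P: (35, 0) + (41, 52). λ = (52 - 0)/(41 - 35) ≡ 52/6 mod 97. 6⁻¹ ≡ 81 (mod 97) since 6·81 = 486 ≡ 1, so λ ≡ 41.
  x = λ² - 35 - 41 = 1681 - 76 ≡ 53; y = λ·(35 - 53) - 0 ≡ 38. → (53, 38)
7P: (53, 38) + (41, 52). λ = (52 - 38)/(41 - 53) ≡ 14/85 mod 97. 85⁻¹ ≡ 8 (mod 97) since 85·8 = 680 ≡ 1, so λ ≡ 15.
  x = λ² - 53 - 41 = 225 - 94 ≡ 34; y = λ·(53 - 34) - 38 ≡ 53. → (34, 53)

(34, 53)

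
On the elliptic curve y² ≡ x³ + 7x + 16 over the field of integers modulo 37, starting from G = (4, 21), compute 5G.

(14, 34)

Double-and-add on 5 = (101)₂. Start with G = (4, 21) for the leading 1-bit.
double: tangent at (4, 21): λ = (3·4² + 7)/(2·21) ≡ 18/5. 5⁻¹ ≡ 15 (mod 37), so λ ≡ 18·15 ≡ 11.
  x = λ² - 4 - 4 = 121 - 8 ≡ 2; y = λ·(4 - 2) - 21 ≡ 1. → (2, 1)
double: tangent at (2, 1): λ = (3·2² + 7)/(2·1) ≡ 19/2. 2⁻¹ ≡ 19 (mod 37), so λ ≡ 19·19 ≡ 28.
  x = λ² - 2 - 2 = 784 - 4 ≡ 3; y = λ·(2 - 3) - 1 ≡ 8. → (3, 8)
add G: (3, 8) + (4, 21). λ = (21 - 8)/(4 - 3) ≡ 13/1 mod 37. 1⁻¹ ≡ 1 (mod 37) since 1·1 = 1 ≡ 1, so λ ≡ 13.
  x = λ² - 3 - 4 = 169 - 7 ≡ 14; y = λ·(3 - 14) - 8 ≡ 34. → (14, 34)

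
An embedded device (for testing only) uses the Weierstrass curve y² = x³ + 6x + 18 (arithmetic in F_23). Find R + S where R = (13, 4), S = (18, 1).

(8, 16)

(13, 4) + (18, 1). λ = (1 - 4)/(18 - 13) ≡ 20/5 mod 23. 5⁻¹ ≡ 14 (mod 23), so λ ≡ 4.
  x = λ² - 13 - 18 = 16 - 31 ≡ 8; y = λ·(13 - 8) - 4 ≡ 16. → (8, 16)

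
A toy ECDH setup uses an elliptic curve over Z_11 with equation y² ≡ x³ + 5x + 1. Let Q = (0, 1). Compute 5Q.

(6, 7)

Repeated addition: build up to 5Q.
2Q: tangent at (0, 1): λ = (3·0² + 5)/(2·1) ≡ 5/2. 2⁻¹ ≡ 6 (mod 11) since 2·6 = 12 ≡ 1, so λ ≡ 5·6 ≡ 8.
  x = λ² - 0 - 0 = 64 - 0 ≡ 9; y = λ·(0 - 9) - 1 ≡ 4. → (9, 4)
3Q: (9, 4) + (0, 1). λ = (1 - 4)/(0 - 9) ≡ 8/2 mod 11. 2⁻¹ ≡ 6 (mod 11) since 2·6 = 12 ≡ 1, so λ ≡ 4.
  x = λ² - 9 - 0 = 16 - 9 ≡ 7; y = λ·(9 - 7) - 4 ≡ 4. → (7, 4)
4Q: (7, 4) + (0, 1). λ = (1 - 4)/(0 - 7) ≡ 8/4 mod 11. 4⁻¹ ≡ 3 (mod 11), so λ ≡ 2.
  x = λ² - 7 - 0 = 4 - 7 ≡ 8; y = λ·(7 - 8) - 4 ≡ 5. → (8, 5)
5Q: (8, 5) + (0, 1). λ = (1 - 5)/(0 - 8) ≡ 7/3 mod 11. 3⁻¹ ≡ 4 (mod 11), so λ ≡ 6.
  x = λ² - 8 - 0 = 36 - 8 ≡ 6; y = λ·(8 - 6) - 5 ≡ 7. → (6, 7)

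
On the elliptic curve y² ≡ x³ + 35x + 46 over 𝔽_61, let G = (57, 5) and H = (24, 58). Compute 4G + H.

(30, 6)

First 4G:
Double-and-add on 4 = (100)₂. Start with G = (57, 5) for the leading 1-bit.
double: tangent at (57, 5): λ = (3·57² + 35)/(2·5) ≡ 22/10. 10⁻¹ ≡ 55 (mod 61), so λ ≡ 22·55 ≡ 51.
  x = λ² - 57 - 57 = 2601 - 114 ≡ 47; y = λ·(57 - 47) - 5 ≡ 17. → (47, 17)
double: tangent at (47, 17): λ = (3·47² + 35)/(2·17) ≡ 13/34. 34⁻¹ ≡ 9 (mod 61) since 34·9 = 306 ≡ 1, so λ ≡ 13·9 ≡ 56.
  x = λ² - 47 - 47 = 3136 - 94 ≡ 53; y = λ·(47 - 53) - 17 ≡ 13. → (53, 13)
4G = (53, 13).
Finally 4G + H:
(53, 13) + (24, 58). λ = (58 - 13)/(24 - 53) ≡ 45/32 mod 61. 32⁻¹ ≡ 21 (mod 61), so λ ≡ 30.
  x = λ² - 53 - 24 = 900 - 77 ≡ 30; y = λ·(53 - 30) - 13 ≡ 6. → (30, 6)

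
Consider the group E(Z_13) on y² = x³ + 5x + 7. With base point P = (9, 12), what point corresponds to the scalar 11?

Repeated addition: build up to 11P.
2P: tangent at (9, 12): λ = (3·9² + 5)/(2·12) ≡ 1/11. 11⁻¹ ≡ 6 (mod 13), so λ ≡ 1·6 ≡ 6.
  x = λ² - 9 - 9 = 36 - 18 ≡ 5; y = λ·(9 - 5) - 12 ≡ 12. → (5, 12)
3P: (5, 12) + (9, 12). λ = (12 - 12)/(9 - 5) ≡ 0/4 mod 13. 4⁻¹ ≡ 10 (mod 13), so λ ≡ 0.
  x = λ² - 5 - 9 = 0 - 14 ≡ 12; y = λ·(5 - 12) - 12 ≡ 1. → (12, 1)
4P: (12, 1) + (9, 12). λ = (12 - 1)/(9 - 12) ≡ 11/10 mod 13. 10⁻¹ ≡ 4 (mod 13) since 10·4 = 40 ≡ 1, so λ ≡ 5.
  x = λ² - 12 - 9 = 25 - 21 ≡ 4; y = λ·(12 - 4) - 1 ≡ 0. → (4, 0)
5P: (4, 0) + (9, 12). λ = (12 - 0)/(9 - 4) ≡ 12/5 mod 13. 5⁻¹ ≡ 8 (mod 13), so λ ≡ 5.
  x = λ² - 4 - 9 = 25 - 13 ≡ 12; y = λ·(4 - 12) - 0 ≡ 12. → (12, 12)
6P: (12, 12) + (9, 12). λ = (12 - 12)/(9 - 12) ≡ 0/10 mod 13. 10⁻¹ ≡ 4 (mod 13), so λ ≡ 0.
  x = λ² - 12 - 9 = 0 - 21 ≡ 5; y = λ·(12 - 5) - 12 ≡ 1. → (5, 1)
7P: (5, 1) + (9, 12). λ = (12 - 1)/(9 - 5) ≡ 11/4 mod 13. 4⁻¹ ≡ 10 (mod 13) since 4·10 = 40 ≡ 1, so λ ≡ 6.
  x = λ² - 5 - 9 = 36 - 14 ≡ 9; y = λ·(5 - 9) - 1 ≡ 1. → (9, 1)
8P: (9, 1) + (9, 12): same x and y₁ ≡ -y₂, so the sum is 𝒪.
9P: 𝒪 + (9, 12) = (9, 12) (identity).
10P: tangent at (9, 12): λ = (3·9² + 5)/(2·12) ≡ 1/11. 11⁻¹ ≡ 6 (mod 13) since 11·6 = 66 ≡ 1, so λ ≡ 1·6 ≡ 6.
  x = λ² - 9 - 9 = 36 - 18 ≡ 5; y = λ·(9 - 5) - 12 ≡ 12. → (5, 12)
11P: (5, 12) + (9, 12). λ = (12 - 12)/(9 - 5) ≡ 0/4 mod 13. 4⁻¹ ≡ 10 (mod 13), so λ ≡ 0.
  x = λ² - 5 - 9 = 0 - 14 ≡ 12; y = λ·(5 - 12) - 12 ≡ 1. → (12, 1)

(12, 1)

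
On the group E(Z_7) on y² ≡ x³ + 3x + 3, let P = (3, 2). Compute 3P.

O

Repeated addition: build up to 3P.
2P: tangent at (3, 2): λ = (3·3² + 3)/(2·2) ≡ 2/4. 4⁻¹ ≡ 2 (mod 7), so λ ≡ 2·2 ≡ 4.
  x = λ² - 3 - 3 = 16 - 6 ≡ 3; y = λ·(3 - 3) - 2 ≡ 5. → (3, 5)
3P: (3, 5) + (3, 2): same x and y₁ ≡ -y₂, so the sum is ∞.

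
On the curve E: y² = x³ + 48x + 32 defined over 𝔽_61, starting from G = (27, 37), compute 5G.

(57, 52)

Double-and-add on 5 = (101)₂. Start with G = (27, 37) for the leading 1-bit.
double: tangent at (27, 37): λ = (3·27² + 48)/(2·37) ≡ 39/13. 13⁻¹ ≡ 47 (mod 61) since 13·47 = 611 ≡ 1, so λ ≡ 39·47 ≡ 3.
  x = λ² - 27 - 27 = 9 - 54 ≡ 16; y = λ·(27 - 16) - 37 ≡ 57. → (16, 57)
double: tangent at (16, 57): λ = (3·16² + 48)/(2·57) ≡ 23/53. 53⁻¹ ≡ 38 (mod 61) since 53·38 = 2014 ≡ 1, so λ ≡ 23·38 ≡ 20.
  x = λ² - 16 - 16 = 400 - 32 ≡ 2; y = λ·(16 - 2) - 57 ≡ 40. → (2, 40)
add G: (2, 40) + (27, 37). λ = (37 - 40)/(27 - 2) ≡ 58/25 mod 61. 25⁻¹ ≡ 22 (mod 61), so λ ≡ 56.
  x = λ² - 2 - 27 = 3136 - 29 ≡ 57; y = λ·(2 - 57) - 40 ≡ 52. → (57, 52)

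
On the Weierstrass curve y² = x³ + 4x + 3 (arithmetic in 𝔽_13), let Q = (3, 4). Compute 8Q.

(11, 0)

Double-and-add on 8 = (1000)₂. Start with Q = (3, 4) for the leading 1-bit.
double: tangent at (3, 4): λ = (3·3² + 4)/(2·4) ≡ 5/8. 8⁻¹ ≡ 5 (mod 13), so λ ≡ 5·5 ≡ 12.
  x = λ² - 3 - 3 = 144 - 6 ≡ 8; y = λ·(3 - 8) - 4 ≡ 1. → (8, 1)
double: tangent at (8, 1): λ = (3·8² + 4)/(2·1) ≡ 1/2. 2⁻¹ ≡ 7 (mod 13), so λ ≡ 1·7 ≡ 7.
  x = λ² - 8 - 8 = 49 - 16 ≡ 7; y = λ·(8 - 7) - 1 ≡ 6. → (7, 6)
double: tangent at (7, 6): λ = (3·7² + 4)/(2·6) ≡ 8/12. 12⁻¹ ≡ 12 (mod 13), so λ ≡ 8·12 ≡ 5.
  x = λ² - 7 - 7 = 25 - 14 ≡ 11; y = λ·(7 - 11) - 6 ≡ 0. → (11, 0)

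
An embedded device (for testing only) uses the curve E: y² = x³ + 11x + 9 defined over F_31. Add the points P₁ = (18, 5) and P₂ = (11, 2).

(18, 26)

(18, 5) + (11, 2). λ = (2 - 5)/(11 - 18) ≡ 28/24 mod 31. 24⁻¹ ≡ 22 (mod 31) since 24·22 = 528 ≡ 1, so λ ≡ 27.
  x = λ² - 18 - 11 = 729 - 29 ≡ 18; y = λ·(18 - 18) - 5 ≡ 26. → (18, 26)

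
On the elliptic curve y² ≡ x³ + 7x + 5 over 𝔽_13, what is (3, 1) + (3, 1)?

tangent at (3, 1): λ = (3·3² + 7)/(2·1) ≡ 8/2. 2⁻¹ ≡ 7 (mod 13) since 2·7 = 14 ≡ 1, so λ ≡ 8·7 ≡ 4.
  x = λ² - 3 - 3 = 16 - 6 ≡ 10; y = λ·(3 - 10) - 1 ≡ 10. → (10, 10)

(10, 10)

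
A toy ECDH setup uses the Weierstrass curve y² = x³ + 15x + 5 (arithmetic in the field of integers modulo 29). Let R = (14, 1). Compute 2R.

(10, 16)

tangent at (14, 1): λ = (3·14² + 15)/(2·1) ≡ 23/2. 2⁻¹ ≡ 15 (mod 29) since 2·15 = 30 ≡ 1, so λ ≡ 23·15 ≡ 26.
  x = λ² - 14 - 14 = 676 - 28 ≡ 10; y = λ·(14 - 10) - 1 ≡ 16. → (10, 16)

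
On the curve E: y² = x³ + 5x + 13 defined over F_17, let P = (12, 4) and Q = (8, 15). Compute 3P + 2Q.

First 3P:
Repeated addition: build up to 3P.
2P: tangent at (12, 4): λ = (3·12² + 5)/(2·4) ≡ 12/8. 8⁻¹ ≡ 15 (mod 17), so λ ≡ 12·15 ≡ 10.
  x = λ² - 12 - 12 = 100 - 24 ≡ 8; y = λ·(12 - 8) - 4 ≡ 2. → (8, 2)
3P: (8, 2) + (12, 4). λ = (4 - 2)/(12 - 8) ≡ 2/4 mod 17. 4⁻¹ ≡ 13 (mod 17), so λ ≡ 9.
  x = λ² - 8 - 12 = 81 - 20 ≡ 10; y = λ·(8 - 10) - 2 ≡ 14. → (10, 14)
3P = (10, 14).
Next 2Q:
Repeated addition: build up to 2Q.
2Q: tangent at (8, 15): λ = (3·8² + 5)/(2·15) ≡ 10/13. 13⁻¹ ≡ 4 (mod 17), so λ ≡ 10·4 ≡ 6.
  x = λ² - 8 - 8 = 36 - 16 ≡ 3; y = λ·(8 - 3) - 15 ≡ 15. → (3, 15)
2Q = (3, 15).
Finally 3P + 2Q:
(10, 14) + (3, 15). λ = (15 - 14)/(3 - 10) ≡ 1/10 mod 17. 10⁻¹ ≡ 12 (mod 17) since 10·12 = 120 ≡ 1, so λ ≡ 12.
  x = λ² - 10 - 3 = 144 - 13 ≡ 12; y = λ·(10 - 12) - 14 ≡ 13. → (12, 13)

(12, 13)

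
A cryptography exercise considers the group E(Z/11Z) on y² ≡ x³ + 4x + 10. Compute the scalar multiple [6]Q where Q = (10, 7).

(9, 4)

Repeated addition: build up to 6Q.
2Q: tangent at (10, 7): λ = (3·10² + 4)/(2·7) ≡ 7/3. 3⁻¹ ≡ 4 (mod 11) since 3·4 = 12 ≡ 1, so λ ≡ 7·4 ≡ 6.
  x = λ² - 10 - 10 = 36 - 20 ≡ 5; y = λ·(10 - 5) - 7 ≡ 1. → (5, 1)
3Q: (5, 1) + (10, 7). λ = (7 - 1)/(10 - 5) ≡ 6/5 mod 11. 5⁻¹ ≡ 9 (mod 11) since 5·9 = 45 ≡ 1, so λ ≡ 10.
  x = λ² - 5 - 10 = 100 - 15 ≡ 8; y = λ·(5 - 8) - 1 ≡ 2. → (8, 2)
4Q: (8, 2) + (10, 7). λ = (7 - 2)/(10 - 8) ≡ 5/2 mod 11. 2⁻¹ ≡ 6 (mod 11) since 2·6 = 12 ≡ 1, so λ ≡ 8.
  x = λ² - 8 - 10 = 64 - 18 ≡ 2; y = λ·(8 - 2) - 2 ≡ 2. → (2, 2)
5Q: (2, 2) + (10, 7). λ = (7 - 2)/(10 - 2) ≡ 5/8 mod 11. 8⁻¹ ≡ 7 (mod 11), so λ ≡ 2.
  x = λ² - 2 - 10 = 4 - 12 ≡ 3; y = λ·(2 - 3) - 2 ≡ 7. → (3, 7)
6Q: (3, 7) + (10, 7). λ = (7 - 7)/(10 - 3) ≡ 0/7 mod 11. 7⁻¹ ≡ 8 (mod 11) since 7·8 = 56 ≡ 1, so λ ≡ 0.
  x = λ² - 3 - 10 = 0 - 13 ≡ 9; y = λ·(3 - 9) - 7 ≡ 4. → (9, 4)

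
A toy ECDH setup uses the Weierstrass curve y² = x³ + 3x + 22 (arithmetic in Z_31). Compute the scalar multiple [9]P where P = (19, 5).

(25, 6)

Double-and-add on 9 = (1001)₂. Start with P = (19, 5) for the leading 1-bit.
double: tangent at (19, 5): λ = (3·19² + 3)/(2·5) ≡ 1/10. 10⁻¹ ≡ 28 (mod 31), so λ ≡ 1·28 ≡ 28.
  x = λ² - 19 - 19 = 784 - 38 ≡ 2; y = λ·(19 - 2) - 5 ≡ 6. → (2, 6)
double: tangent at (2, 6): λ = (3·2² + 3)/(2·6) ≡ 15/12. 12⁻¹ ≡ 13 (mod 31) since 12·13 = 156 ≡ 1, so λ ≡ 15·13 ≡ 9.
  x = λ² - 2 - 2 = 81 - 4 ≡ 15; y = λ·(2 - 15) - 6 ≡ 1. → (15, 1)
double: tangent at (15, 1): λ = (3·15² + 3)/(2·1) ≡ 27/2. 2⁻¹ ≡ 16 (mod 31) since 2·16 = 32 ≡ 1, so λ ≡ 27·16 ≡ 29.
  x = λ² - 15 - 15 = 841 - 30 ≡ 5; y = λ·(15 - 5) - 1 ≡ 10. → (5, 10)
add P: (5, 10) + (19, 5). λ = (5 - 10)/(19 - 5) ≡ 26/14 mod 31. 14⁻¹ ≡ 20 (mod 31), so λ ≡ 24.
  x = λ² - 5 - 19 = 576 - 24 ≡ 25; y = λ·(5 - 25) - 10 ≡ 6. → (25, 6)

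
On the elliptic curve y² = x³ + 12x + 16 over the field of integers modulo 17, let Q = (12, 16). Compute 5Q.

Repeated addition: build up to 5Q.
2Q: tangent at (12, 16): λ = (3·12² + 12)/(2·16) ≡ 2/15. 15⁻¹ ≡ 8 (mod 17) since 15·8 = 120 ≡ 1, so λ ≡ 2·8 ≡ 16.
  x = λ² - 12 - 12 = 256 - 24 ≡ 11; y = λ·(12 - 11) - 16 ≡ 0. → (11, 0)
3Q: (11, 0) + (12, 16). λ = (16 - 0)/(12 - 11) ≡ 16/1 mod 17. 1⁻¹ ≡ 1 (mod 17) since 1·1 = 1 ≡ 1, so λ ≡ 16.
  x = λ² - 11 - 12 = 256 - 23 ≡ 12; y = λ·(11 - 12) - 0 ≡ 1. → (12, 1)
4Q: (12, 1) + (12, 16): same x and y₁ ≡ -y₂, so the sum is the point at infinity.
5Q: the point at infinity + (12, 16) = (12, 16) (identity).

(12, 16)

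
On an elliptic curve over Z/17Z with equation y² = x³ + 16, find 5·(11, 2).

(8, 1)

Write P = (11, 2).
Double-and-add on 5 = (101)₂. Start with P = (11, 2) for the leading 1-bit.
double: tangent at (11, 2): λ = (3·11² + 0)/(2·2) ≡ 6/4. 4⁻¹ ≡ 13 (mod 17) since 4·13 = 52 ≡ 1, so λ ≡ 6·13 ≡ 10.
  x = λ² - 11 - 11 = 100 - 22 ≡ 10; y = λ·(11 - 10) - 2 ≡ 8. → (10, 8)
double: tangent at (10, 8): λ = (3·10² + 0)/(2·8) ≡ 11/16. 16⁻¹ ≡ 16 (mod 17), so λ ≡ 11·16 ≡ 6.
  x = λ² - 10 - 10 = 36 - 20 ≡ 16; y = λ·(10 - 16) - 8 ≡ 7. → (16, 7)
add P: (16, 7) + (11, 2). λ = (2 - 7)/(11 - 16) ≡ 12/12 mod 17. 12⁻¹ ≡ 10 (mod 17), so λ ≡ 1.
  x = λ² - 16 - 11 = 1 - 27 ≡ 8; y = λ·(16 - 8) - 7 ≡ 1. → (8, 1)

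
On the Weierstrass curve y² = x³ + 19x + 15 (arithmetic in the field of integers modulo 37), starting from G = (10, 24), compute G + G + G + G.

Double-and-add on 4 = (100)₂. Start with G = (10, 24) for the leading 1-bit.
double: tangent at (10, 24): λ = (3·10² + 19)/(2·24) ≡ 23/11. 11⁻¹ ≡ 27 (mod 37), so λ ≡ 23·27 ≡ 29.
  x = λ² - 10 - 10 = 841 - 20 ≡ 7; y = λ·(10 - 7) - 24 ≡ 26. → (7, 26)
double: tangent at (7, 26): λ = (3·7² + 19)/(2·26) ≡ 18/15. 15⁻¹ ≡ 5 (mod 37) since 15·5 = 75 ≡ 1, so λ ≡ 18·5 ≡ 16.
  x = λ² - 7 - 7 = 256 - 14 ≡ 20; y = λ·(7 - 20) - 26 ≡ 25. → (20, 25)

(20, 25)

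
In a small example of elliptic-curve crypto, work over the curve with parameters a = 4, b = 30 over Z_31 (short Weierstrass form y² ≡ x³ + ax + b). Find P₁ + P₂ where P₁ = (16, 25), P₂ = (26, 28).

(16, 25) + (26, 28). λ = (28 - 25)/(26 - 16) ≡ 3/10 mod 31. 10⁻¹ ≡ 28 (mod 31) since 10·28 = 280 ≡ 1, so λ ≡ 22.
  x = λ² - 16 - 26 = 484 - 42 ≡ 8; y = λ·(16 - 8) - 25 ≡ 27. → (8, 27)

(8, 27)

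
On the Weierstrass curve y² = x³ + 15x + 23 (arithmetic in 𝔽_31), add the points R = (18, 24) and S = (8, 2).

(18, 24) + (8, 2). λ = (2 - 24)/(8 - 18) ≡ 9/21 mod 31. 21⁻¹ ≡ 3 (mod 31) since 21·3 = 63 ≡ 1, so λ ≡ 27.
  x = λ² - 18 - 8 = 729 - 26 ≡ 21; y = λ·(18 - 21) - 24 ≡ 19. → (21, 19)

(21, 19)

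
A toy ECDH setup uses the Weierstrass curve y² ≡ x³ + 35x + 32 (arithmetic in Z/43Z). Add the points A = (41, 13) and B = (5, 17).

(41, 13) + (5, 17). λ = (17 - 13)/(5 - 41) ≡ 4/7 mod 43. 7⁻¹ ≡ 37 (mod 43) since 7·37 = 259 ≡ 1, so λ ≡ 19.
  x = λ² - 41 - 5 = 361 - 46 ≡ 14; y = λ·(41 - 14) - 13 ≡ 27. → (14, 27)

(14, 27)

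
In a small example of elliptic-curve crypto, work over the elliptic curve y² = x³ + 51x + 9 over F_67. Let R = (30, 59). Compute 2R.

tangent at (30, 59): λ = (3·30² + 51)/(2·59) ≡ 4/51. 51⁻¹ ≡ 46 (mod 67) since 51·46 = 2346 ≡ 1, so λ ≡ 4·46 ≡ 50.
  x = λ² - 30 - 30 = 2500 - 60 ≡ 28; y = λ·(30 - 28) - 59 ≡ 41. → (28, 41)

(28, 41)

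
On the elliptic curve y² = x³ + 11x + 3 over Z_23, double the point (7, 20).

tangent at (7, 20): λ = (3·7² + 11)/(2·20) ≡ 20/17. 17⁻¹ ≡ 19 (mod 23) since 17·19 = 323 ≡ 1, so λ ≡ 20·19 ≡ 12.
  x = λ² - 7 - 7 = 144 - 14 ≡ 15; y = λ·(7 - 15) - 20 ≡ 22. → (15, 22)

(15, 22)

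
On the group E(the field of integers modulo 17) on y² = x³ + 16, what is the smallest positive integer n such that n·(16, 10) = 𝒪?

9

2P: tangent at (16, 10): λ = (3·16² + 0)/(2·10) ≡ 3/3. 3⁻¹ ≡ 6 (mod 17), so λ ≡ 3·6 ≡ 1.
  x = λ² - 16 - 16 = 1 - 32 ≡ 3; y = λ·(16 - 3) - 10 ≡ 3. → (3, 3)
3P: (3, 3) + (16, 10). λ = (10 - 3)/(16 - 3) ≡ 7/13 mod 17. 13⁻¹ ≡ 4 (mod 17) since 13·4 = 52 ≡ 1, so λ ≡ 11.
  x = λ² - 3 - 16 = 121 - 19 ≡ 0; y = λ·(3 - 0) - 3 ≡ 13. → (0, 13)
4P: (0, 13) + (16, 10). λ = (10 - 13)/(16 - 0) ≡ 14/16 mod 17. 16⁻¹ ≡ 16 (mod 17) since 16·16 = 256 ≡ 1, so λ ≡ 3.
  x = λ² - 0 - 16 = 9 - 16 ≡ 10; y = λ·(0 - 10) - 13 ≡ 8. → (10, 8)
5P: (10, 8) + (16, 10). λ = (10 - 8)/(16 - 10) ≡ 2/6 mod 17. 6⁻¹ ≡ 3 (mod 17) since 6·3 = 18 ≡ 1, so λ ≡ 6.
  x = λ² - 10 - 16 = 36 - 26 ≡ 10; y = λ·(10 - 10) - 8 ≡ 9. → (10, 9)
6P: (10, 9) + (16, 10). λ = (10 - 9)/(16 - 10) ≡ 1/6 mod 17. 6⁻¹ ≡ 3 (mod 17) since 6·3 = 18 ≡ 1, so λ ≡ 3.
  x = λ² - 10 - 16 = 9 - 26 ≡ 0; y = λ·(10 - 0) - 9 ≡ 4. → (0, 4)
7P: (0, 4) + (16, 10). λ = (10 - 4)/(16 - 0) ≡ 6/16 mod 17. 16⁻¹ ≡ 16 (mod 17), so λ ≡ 11.
  x = λ² - 0 - 16 = 121 - 16 ≡ 3; y = λ·(0 - 3) - 4 ≡ 14. → (3, 14)
8P: (3, 14) + (16, 10). λ = (10 - 14)/(16 - 3) ≡ 13/13 mod 17. 13⁻¹ ≡ 4 (mod 17), so λ ≡ 1.
  x = λ² - 3 - 16 = 1 - 19 ≡ 16; y = λ·(3 - 16) - 14 ≡ 7. → (16, 7)
9P: (16, 7) + (16, 10): same x and y₁ ≡ -y₂, so the sum is 𝒪.
9P = 𝒪, so the order is 9.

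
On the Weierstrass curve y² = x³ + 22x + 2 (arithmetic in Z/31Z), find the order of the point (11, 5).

3

2P: tangent at (11, 5): λ = (3·11² + 22)/(2·5) ≡ 13/10. 10⁻¹ ≡ 28 (mod 31) since 10·28 = 280 ≡ 1, so λ ≡ 13·28 ≡ 23.
  x = λ² - 11 - 11 = 529 - 22 ≡ 11; y = λ·(11 - 11) - 5 ≡ 26. → (11, 26)
3P: (11, 26) + (11, 5): same x and y₁ ≡ -y₂, so the sum is 𝒪.
3P = 𝒪, so the order is 3.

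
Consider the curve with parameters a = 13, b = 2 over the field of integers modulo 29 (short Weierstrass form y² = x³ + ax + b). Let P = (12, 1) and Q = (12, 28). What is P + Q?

O

The two points share x = 12 and their y-coordinates satisfy 1 + 28 ≡ 0 (mod 29), so they are inverses. Their sum is O.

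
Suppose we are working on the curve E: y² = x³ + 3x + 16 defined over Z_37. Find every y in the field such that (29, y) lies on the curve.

x³ + 3x + 16 = 24492 ≡ 35 (mod 37).
35 is a non-residue mod 37; no y exists.

none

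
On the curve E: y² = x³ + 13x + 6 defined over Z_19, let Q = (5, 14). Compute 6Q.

(12, 3)

Double-and-add on 6 = (110)₂. Start with Q = (5, 14) for the leading 1-bit.
double: tangent at (5, 14): λ = (3·5² + 13)/(2·14) ≡ 12/9. 9⁻¹ ≡ 17 (mod 19) since 9·17 = 153 ≡ 1, so λ ≡ 12·17 ≡ 14.
  x = λ² - 5 - 5 = 196 - 10 ≡ 15; y = λ·(5 - 15) - 14 ≡ 17. → (15, 17)
add Q: (15, 17) + (5, 14). λ = (14 - 17)/(5 - 15) ≡ 16/9 mod 19. 9⁻¹ ≡ 17 (mod 19), so λ ≡ 6.
  x = λ² - 15 - 5 = 36 - 20 ≡ 16; y = λ·(15 - 16) - 17 ≡ 15. → (16, 15)
double: tangent at (16, 15): λ = (3·16² + 13)/(2·15) ≡ 2/11. 11⁻¹ ≡ 7 (mod 19), so λ ≡ 2·7 ≡ 14.
  x = λ² - 16 - 16 = 196 - 32 ≡ 12; y = λ·(16 - 12) - 15 ≡ 3. → (12, 3)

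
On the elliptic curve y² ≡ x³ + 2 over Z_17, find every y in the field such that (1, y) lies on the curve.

x³ + 0x + 2 = 3 ≡ 3 (mod 17).
3 is a non-residue mod 17; no y exists.

none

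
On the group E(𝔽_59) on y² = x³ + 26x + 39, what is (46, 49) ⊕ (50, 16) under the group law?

(46, 49) + (50, 16). λ = (16 - 49)/(50 - 46) ≡ 26/4 mod 59. 4⁻¹ ≡ 15 (mod 59) since 4·15 = 60 ≡ 1, so λ ≡ 36.
  x = λ² - 46 - 50 = 1296 - 96 ≡ 20; y = λ·(46 - 20) - 49 ≡ 2. → (20, 2)

(20, 2)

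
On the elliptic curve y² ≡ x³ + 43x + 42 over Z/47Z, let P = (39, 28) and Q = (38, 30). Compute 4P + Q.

First 4P:
Repeated addition: build up to 4P.
2P: tangent at (39, 28): λ = (3·39² + 43)/(2·28) ≡ 0/9. 9⁻¹ ≡ 21 (mod 47), so λ ≡ 0·21 ≡ 0.
  x = λ² - 39 - 39 = 0 - 78 ≡ 16; y = λ·(39 - 16) - 28 ≡ 19. → (16, 19)
3P: (16, 19) + (39, 28). λ = (28 - 19)/(39 - 16) ≡ 9/23 mod 47. 23⁻¹ ≡ 45 (mod 47), so λ ≡ 29.
  x = λ² - 16 - 39 = 841 - 55 ≡ 34; y = λ·(16 - 34) - 19 ≡ 23. → (34, 23)
4P: (34, 23) + (39, 28). λ = (28 - 23)/(39 - 34) ≡ 5/5 mod 47. 5⁻¹ ≡ 19 (mod 47), so λ ≡ 1.
  x = λ² - 34 - 39 = 1 - 73 ≡ 22; y = λ·(34 - 22) - 23 ≡ 36. → (22, 36)
4P = (22, 36).
Finally 4P + Q:
(22, 36) + (38, 30). λ = (30 - 36)/(38 - 22) ≡ 41/16 mod 47. 16⁻¹ ≡ 3 (mod 47) since 16·3 = 48 ≡ 1, so λ ≡ 29.
  x = λ² - 22 - 38 = 841 - 60 ≡ 29; y = λ·(22 - 29) - 36 ≡ 43. → (29, 43)

(29, 43)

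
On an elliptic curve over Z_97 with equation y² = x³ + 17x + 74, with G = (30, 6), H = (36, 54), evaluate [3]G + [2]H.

(50, 55)

First 3G:
Repeated addition: build up to 3G.
2G: tangent at (30, 6): λ = (3·30² + 17)/(2·6) ≡ 1/12. 12⁻¹ ≡ 89 (mod 97) since 12·89 = 1068 ≡ 1, so λ ≡ 1·89 ≡ 89.
  x = λ² - 30 - 30 = 7921 - 60 ≡ 4; y = λ·(30 - 4) - 6 ≡ 77. → (4, 77)
3G: (4, 77) + (30, 6). λ = (6 - 77)/(30 - 4) ≡ 26/26 mod 97. 26⁻¹ ≡ 56 (mod 97), so λ ≡ 1.
  x = λ² - 4 - 30 = 1 - 34 ≡ 64; y = λ·(4 - 64) - 77 ≡ 57. → (64, 57)
3G = (64, 57).
Next 2H:
Repeated addition: build up to 2H.
2H: tangent at (36, 54): λ = (3·36² + 17)/(2·54) ≡ 25/11. 11⁻¹ ≡ 53 (mod 97) since 11·53 = 583 ≡ 1, so λ ≡ 25·53 ≡ 64.
  x = λ² - 36 - 36 = 4096 - 72 ≡ 47; y = λ·(36 - 47) - 54 ≡ 18. → (47, 18)
2H = (47, 18).
Finally 3G + 2H:
(64, 57) + (47, 18). λ = (18 - 57)/(47 - 64) ≡ 58/80 mod 97. 80⁻¹ ≡ 57 (mod 97) since 80·57 = 4560 ≡ 1, so λ ≡ 8.
  x = λ² - 64 - 47 = 64 - 111 ≡ 50; y = λ·(64 - 50) - 57 ≡ 55. → (50, 55)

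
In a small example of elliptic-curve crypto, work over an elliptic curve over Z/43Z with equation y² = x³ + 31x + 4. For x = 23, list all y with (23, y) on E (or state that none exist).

x³ + 31x + 4 = 12884 ≡ 27 (mod 43).
27 is a non-residue mod 43; no y exists.

none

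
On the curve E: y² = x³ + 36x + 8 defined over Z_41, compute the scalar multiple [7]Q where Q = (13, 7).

Double-and-add on 7 = (111)₂. Start with Q = (13, 7) for the leading 1-bit.
double: tangent at (13, 7): λ = (3·13² + 36)/(2·7) ≡ 10/14. 14⁻¹ ≡ 3 (mod 41), so λ ≡ 10·3 ≡ 30.
  x = λ² - 13 - 13 = 900 - 26 ≡ 13; y = λ·(13 - 13) - 7 ≡ 34. → (13, 34)
add Q: (13, 34) + (13, 7): same x and y₁ ≡ -y₂, so the sum is 𝒪.
double: 𝒪 + 𝒪 = 𝒪 (identity).
add Q: 𝒪 + (13, 7) = (13, 7) (identity).

(13, 7)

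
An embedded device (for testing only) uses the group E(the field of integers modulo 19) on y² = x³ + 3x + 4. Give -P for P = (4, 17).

-(4, 17) = (4, -17 mod 19) = (4, 2).

(4, 2)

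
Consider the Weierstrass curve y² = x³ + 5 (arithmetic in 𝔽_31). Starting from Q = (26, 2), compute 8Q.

Repeated addition: build up to 8Q.
2Q: tangent at (26, 2): λ = (3·26² + 0)/(2·2) ≡ 13/4. 4⁻¹ ≡ 8 (mod 31) since 4·8 = 32 ≡ 1, so λ ≡ 13·8 ≡ 11.
  x = λ² - 26 - 26 = 121 - 52 ≡ 7; y = λ·(26 - 7) - 2 ≡ 21. → (7, 21)
3Q: (7, 21) + (26, 2). λ = (2 - 21)/(26 - 7) ≡ 12/19 mod 31. 19⁻¹ ≡ 18 (mod 31) since 19·18 = 342 ≡ 1, so λ ≡ 30.
  x = λ² - 7 - 26 = 900 - 33 ≡ 30; y = λ·(7 - 30) - 21 ≡ 2. → (30, 2)
4Q: (30, 2) + (26, 2). λ = (2 - 2)/(26 - 30) ≡ 0/27 mod 31. 27⁻¹ ≡ 23 (mod 31), so λ ≡ 0.
  x = λ² - 30 - 26 = 0 - 56 ≡ 6; y = λ·(30 - 6) - 2 ≡ 29. → (6, 29)
5Q: (6, 29) + (26, 2). λ = (2 - 29)/(26 - 6) ≡ 4/20 mod 31. 20⁻¹ ≡ 14 (mod 31), so λ ≡ 25.
  x = λ² - 6 - 26 = 625 - 32 ≡ 4; y = λ·(6 - 4) - 29 ≡ 21. → (4, 21)
6Q: (4, 21) + (26, 2). λ = (2 - 21)/(26 - 4) ≡ 12/22 mod 31. 22⁻¹ ≡ 24 (mod 31), so λ ≡ 9.
  x = λ² - 4 - 26 = 81 - 30 ≡ 20; y = λ·(4 - 20) - 21 ≡ 21. → (20, 21)
7Q: (20, 21) + (26, 2). λ = (2 - 21)/(26 - 20) ≡ 12/6 mod 31. 6⁻¹ ≡ 26 (mod 31), so λ ≡ 2.
  x = λ² - 20 - 26 = 4 - 46 ≡ 20; y = λ·(20 - 20) - 21 ≡ 10. → (20, 10)
8Q: (20, 10) + (26, 2). λ = (2 - 10)/(26 - 20) ≡ 23/6 mod 31. 6⁻¹ ≡ 26 (mod 31), so λ ≡ 9.
  x = λ² - 20 - 26 = 81 - 46 ≡ 4; y = λ·(20 - 4) - 10 ≡ 10. → (4, 10)

(4, 10)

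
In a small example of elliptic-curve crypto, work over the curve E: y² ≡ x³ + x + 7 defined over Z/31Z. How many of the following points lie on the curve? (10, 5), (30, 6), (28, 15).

3

(10, 5): 5² ≡ 25, rhs ≡ 25 → on.
(30, 6): 6² ≡ 5, rhs ≡ 5 → on.
(28, 15): 15² ≡ 8, rhs ≡ 8 → on.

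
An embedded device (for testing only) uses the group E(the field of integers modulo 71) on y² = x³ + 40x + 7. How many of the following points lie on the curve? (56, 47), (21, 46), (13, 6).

(56, 47): 47² ≡ 8, rhs ≡ 8 → on.
(21, 46): 46² ≡ 57, rhs ≡ 26 → off.
(13, 6): 6² ≡ 36, rhs ≡ 26 → off.

1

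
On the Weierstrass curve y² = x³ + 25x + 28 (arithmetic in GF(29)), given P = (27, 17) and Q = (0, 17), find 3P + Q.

(19, 24)

First 3P:
Repeated addition: build up to 3P.
2P: tangent at (27, 17): λ = (3·27² + 25)/(2·17) ≡ 8/5. 5⁻¹ ≡ 6 (mod 29), so λ ≡ 8·6 ≡ 19.
  x = λ² - 27 - 27 = 361 - 54 ≡ 17; y = λ·(27 - 17) - 17 ≡ 28. → (17, 28)
3P: (17, 28) + (27, 17). λ = (17 - 28)/(27 - 17) ≡ 18/10 mod 29. 10⁻¹ ≡ 3 (mod 29), so λ ≡ 25.
  x = λ² - 17 - 27 = 625 - 44 ≡ 1; y = λ·(17 - 1) - 28 ≡ 24. → (1, 24)
3P = (1, 24).
Finally 3P + Q:
(1, 24) + (0, 17). λ = (17 - 24)/(0 - 1) ≡ 22/28 mod 29. 28⁻¹ ≡ 28 (mod 29), so λ ≡ 7.
  x = λ² - 1 - 0 = 49 - 1 ≡ 19; y = λ·(1 - 19) - 24 ≡ 24. → (19, 24)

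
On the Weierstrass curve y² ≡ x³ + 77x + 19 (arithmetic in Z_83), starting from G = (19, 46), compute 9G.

(38, 7)

Repeated addition: build up to 9G.
2G: tangent at (19, 46): λ = (3·19² + 77)/(2·46) ≡ 81/9. 9⁻¹ ≡ 37 (mod 83), so λ ≡ 81·37 ≡ 9.
  x = λ² - 19 - 19 = 81 - 38 ≡ 43; y = λ·(19 - 43) - 46 ≡ 70. → (43, 70)
3G: (43, 70) + (19, 46). λ = (46 - 70)/(19 - 43) ≡ 59/59 mod 83. 59⁻¹ ≡ 38 (mod 83) since 59·38 = 2242 ≡ 1, so λ ≡ 1.
  x = λ² - 43 - 19 = 1 - 62 ≡ 22; y = λ·(43 - 22) - 70 ≡ 34. → (22, 34)
4G: (22, 34) + (19, 46). λ = (46 - 34)/(19 - 22) ≡ 12/80 mod 83. 80⁻¹ ≡ 55 (mod 83), so λ ≡ 79.
  x = λ² - 22 - 19 = 6241 - 41 ≡ 58; y = λ·(22 - 58) - 34 ≡ 27. → (58, 27)
5G: (58, 27) + (19, 46). λ = (46 - 27)/(19 - 58) ≡ 19/44 mod 83. 44⁻¹ ≡ 17 (mod 83), so λ ≡ 74.
  x = λ² - 58 - 19 = 5476 - 77 ≡ 4; y = λ·(58 - 4) - 27 ≡ 68. → (4, 68)
6G: (4, 68) + (19, 46). λ = (46 - 68)/(19 - 4) ≡ 61/15 mod 83. 15⁻¹ ≡ 72 (mod 83), so λ ≡ 76.
  x = λ² - 4 - 19 = 5776 - 23 ≡ 26; y = λ·(4 - 26) - 68 ≡ 3. → (26, 3)
7G: (26, 3) + (19, 46). λ = (46 - 3)/(19 - 26) ≡ 43/76 mod 83. 76⁻¹ ≡ 71 (mod 83), so λ ≡ 65.
  x = λ² - 26 - 19 = 4225 - 45 ≡ 30; y = λ·(26 - 30) - 3 ≡ 69. → (30, 69)
8G: (30, 69) + (19, 46). λ = (46 - 69)/(19 - 30) ≡ 60/72 mod 83. 72⁻¹ ≡ 15 (mod 83), so λ ≡ 70.
  x = λ² - 30 - 19 = 4900 - 49 ≡ 37; y = λ·(30 - 37) - 69 ≡ 22. → (37, 22)
9G: (37, 22) + (19, 46). λ = (46 - 22)/(19 - 37) ≡ 24/65 mod 83. 65⁻¹ ≡ 23 (mod 83), so λ ≡ 54.
  x = λ² - 37 - 19 = 2916 - 56 ≡ 38; y = λ·(37 - 38) - 22 ≡ 7. → (38, 7)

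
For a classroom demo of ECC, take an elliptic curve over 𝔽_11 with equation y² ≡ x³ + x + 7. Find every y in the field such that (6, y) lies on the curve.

x³ + 1x + 7 = 229 ≡ 9 (mod 11).
Square roots of 9 mod 11: 3 and 8 (since 3² = 9 ≡ 9).

3, 8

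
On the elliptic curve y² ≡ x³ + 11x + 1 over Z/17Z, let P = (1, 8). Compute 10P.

(14, 3)

Repeated addition: build up to 10P.
2P: tangent at (1, 8): λ = (3·1² + 11)/(2·8) ≡ 14/16. 16⁻¹ ≡ 16 (mod 17), so λ ≡ 14·16 ≡ 3.
  x = λ² - 1 - 1 = 9 - 2 ≡ 7; y = λ·(1 - 7) - 8 ≡ 8. → (7, 8)
3P: (7, 8) + (1, 8). λ = (8 - 8)/(1 - 7) ≡ 0/11 mod 17. 11⁻¹ ≡ 14 (mod 17), so λ ≡ 0.
  x = λ² - 7 - 1 = 0 - 8 ≡ 9; y = λ·(7 - 9) - 8 ≡ 9. → (9, 9)
4P: (9, 9) + (1, 8). λ = (8 - 9)/(1 - 9) ≡ 16/9 mod 17. 9⁻¹ ≡ 2 (mod 17) since 9·2 = 18 ≡ 1, so λ ≡ 15.
  x = λ² - 9 - 1 = 225 - 10 ≡ 11; y = λ·(9 - 11) - 9 ≡ 12. → (11, 12)
5P: (11, 12) + (1, 8). λ = (8 - 12)/(1 - 11) ≡ 13/7 mod 17. 7⁻¹ ≡ 5 (mod 17), so λ ≡ 14.
  x = λ² - 11 - 1 = 196 - 12 ≡ 14; y = λ·(11 - 14) - 12 ≡ 14. → (14, 14)
6P: (14, 14) + (1, 8). λ = (8 - 14)/(1 - 14) ≡ 11/4 mod 17. 4⁻¹ ≡ 13 (mod 17), so λ ≡ 7.
  x = λ² - 14 - 1 = 49 - 15 ≡ 0; y = λ·(14 - 0) - 14 ≡ 16. → (0, 16)
7P: (0, 16) + (1, 8). λ = (8 - 16)/(1 - 0) ≡ 9/1 mod 17. 1⁻¹ ≡ 1 (mod 17), so λ ≡ 9.
  x = λ² - 0 - 1 = 81 - 1 ≡ 12; y = λ·(0 - 12) - 16 ≡ 12. → (12, 12)
8P: (12, 12) + (1, 8). λ = (8 - 12)/(1 - 12) ≡ 13/6 mod 17. 6⁻¹ ≡ 3 (mod 17), so λ ≡ 5.
  x = λ² - 12 - 1 = 25 - 13 ≡ 12; y = λ·(12 - 12) - 12 ≡ 5. → (12, 5)
9P: (12, 5) + (1, 8). λ = (8 - 5)/(1 - 12) ≡ 3/6 mod 17. 6⁻¹ ≡ 3 (mod 17) since 6·3 = 18 ≡ 1, so λ ≡ 9.
  x = λ² - 12 - 1 = 81 - 13 ≡ 0; y = λ·(12 - 0) - 5 ≡ 1. → (0, 1)
10P: (0, 1) + (1, 8). λ = (8 - 1)/(1 - 0) ≡ 7/1 mod 17. 1⁻¹ ≡ 1 (mod 17), so λ ≡ 7.
  x = λ² - 0 - 1 = 49 - 1 ≡ 14; y = λ·(0 - 14) - 1 ≡ 3. → (14, 3)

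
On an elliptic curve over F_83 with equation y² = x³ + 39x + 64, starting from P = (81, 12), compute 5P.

(54, 78)

Double-and-add on 5 = (101)₂. Start with P = (81, 12) for the leading 1-bit.
double: tangent at (81, 12): λ = (3·81² + 39)/(2·12) ≡ 51/24. 24⁻¹ ≡ 45 (mod 83), so λ ≡ 51·45 ≡ 54.
  x = λ² - 81 - 81 = 2916 - 162 ≡ 15; y = λ·(81 - 15) - 12 ≡ 66. → (15, 66)
double: tangent at (15, 66): λ = (3·15² + 39)/(2·66) ≡ 50/49. 49⁻¹ ≡ 61 (mod 83), so λ ≡ 50·61 ≡ 62.
  x = λ² - 15 - 15 = 3844 - 30 ≡ 79; y = λ·(15 - 79) - 66 ≡ 33. → (79, 33)
add P: (79, 33) + (81, 12). λ = (12 - 33)/(81 - 79) ≡ 62/2 mod 83. 2⁻¹ ≡ 42 (mod 83) since 2·42 = 84 ≡ 1, so λ ≡ 31.
  x = λ² - 79 - 81 = 961 - 160 ≡ 54; y = λ·(79 - 54) - 33 ≡ 78. → (54, 78)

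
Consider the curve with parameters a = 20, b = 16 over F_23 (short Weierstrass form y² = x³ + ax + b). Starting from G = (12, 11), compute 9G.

(14, 2)

Double-and-add on 9 = (1001)₂. Start with G = (12, 11) for the leading 1-bit.
double: tangent at (12, 11): λ = (3·12² + 20)/(2·11) ≡ 15/22. 22⁻¹ ≡ 22 (mod 23), so λ ≡ 15·22 ≡ 8.
  x = λ² - 12 - 12 = 64 - 24 ≡ 17; y = λ·(12 - 17) - 11 ≡ 18. → (17, 18)
double: tangent at (17, 18): λ = (3·17² + 20)/(2·18) ≡ 13/13. 13⁻¹ ≡ 16 (mod 23), so λ ≡ 13·16 ≡ 1.
  x = λ² - 17 - 17 = 1 - 34 ≡ 13; y = λ·(17 - 13) - 18 ≡ 9. → (13, 9)
double: tangent at (13, 9): λ = (3·13² + 20)/(2·9) ≡ 21/18. 18⁻¹ ≡ 9 (mod 23), so λ ≡ 21·9 ≡ 5.
  x = λ² - 13 - 13 = 25 - 26 ≡ 22; y = λ·(13 - 22) - 9 ≡ 15. → (22, 15)
add G: (22, 15) + (12, 11). λ = (11 - 15)/(12 - 22) ≡ 19/13 mod 23. 13⁻¹ ≡ 16 (mod 23), so λ ≡ 5.
  x = λ² - 22 - 12 = 25 - 34 ≡ 14; y = λ·(22 - 14) - 15 ≡ 2. → (14, 2)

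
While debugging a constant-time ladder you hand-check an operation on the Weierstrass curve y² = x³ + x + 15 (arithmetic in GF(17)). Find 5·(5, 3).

Write Q = (5, 3).
Double-and-add on 5 = (101)₂. Start with Q = (5, 3) for the leading 1-bit.
double: tangent at (5, 3): λ = (3·5² + 1)/(2·3) ≡ 8/6. 6⁻¹ ≡ 3 (mod 17), so λ ≡ 8·3 ≡ 7.
  x = λ² - 5 - 5 = 49 - 10 ≡ 5; y = λ·(5 - 5) - 3 ≡ 14. → (5, 14)
double: tangent at (5, 14): λ = (3·5² + 1)/(2·14) ≡ 8/11. 11⁻¹ ≡ 14 (mod 17) since 11·14 = 154 ≡ 1, so λ ≡ 8·14 ≡ 10.
  x = λ² - 5 - 5 = 100 - 10 ≡ 5; y = λ·(5 - 5) - 14 ≡ 3. → (5, 3)
add Q: tangent at (5, 3): λ = (3·5² + 1)/(2·3) ≡ 8/6. 6⁻¹ ≡ 3 (mod 17), so λ ≡ 8·3 ≡ 7.
  x = λ² - 5 - 5 = 49 - 10 ≡ 5; y = λ·(5 - 5) - 3 ≡ 14. → (5, 14)

(5, 14)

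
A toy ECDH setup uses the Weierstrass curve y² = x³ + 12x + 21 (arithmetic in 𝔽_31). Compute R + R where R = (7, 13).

tangent at (7, 13): λ = (3·7² + 12)/(2·13) ≡ 4/26. 26⁻¹ ≡ 6 (mod 31) since 26·6 = 156 ≡ 1, so λ ≡ 4·6 ≡ 24.
  x = λ² - 7 - 7 = 576 - 14 ≡ 4; y = λ·(7 - 4) - 13 ≡ 28. → (4, 28)

(4, 28)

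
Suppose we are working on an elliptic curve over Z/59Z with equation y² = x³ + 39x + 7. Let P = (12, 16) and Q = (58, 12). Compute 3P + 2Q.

First 3P:
Repeated addition: build up to 3P.
2P: tangent at (12, 16): λ = (3·12² + 39)/(2·16) ≡ 58/32. 32⁻¹ ≡ 24 (mod 59) since 32·24 = 768 ≡ 1, so λ ≡ 58·24 ≡ 35.
  x = λ² - 12 - 12 = 1225 - 24 ≡ 21; y = λ·(12 - 21) - 16 ≡ 23. → (21, 23)
3P: (21, 23) + (12, 16). λ = (16 - 23)/(12 - 21) ≡ 52/50 mod 59. 50⁻¹ ≡ 13 (mod 59), so λ ≡ 27.
  x = λ² - 21 - 12 = 729 - 33 ≡ 47; y = λ·(21 - 47) - 23 ≡ 42. → (47, 42)
3P = (47, 42).
Next 2Q:
Repeated addition: build up to 2Q.
2Q: tangent at (58, 12): λ = (3·58² + 39)/(2·12) ≡ 42/24. 24⁻¹ ≡ 32 (mod 59) since 24·32 = 768 ≡ 1, so λ ≡ 42·32 ≡ 46.
  x = λ² - 58 - 58 = 2116 - 116 ≡ 53; y = λ·(58 - 53) - 12 ≡ 41. → (53, 41)
2Q = (53, 41).
Finally 3P + 2Q:
(47, 42) + (53, 41). λ = (41 - 42)/(53 - 47) ≡ 58/6 mod 59. 6⁻¹ ≡ 10 (mod 59), so λ ≡ 49.
  x = λ² - 47 - 53 = 2401 - 100 ≡ 0; y = λ·(47 - 0) - 42 ≡ 19. → (0, 19)

(0, 19)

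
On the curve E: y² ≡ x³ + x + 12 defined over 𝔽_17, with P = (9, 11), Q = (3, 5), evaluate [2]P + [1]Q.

(10, 11)

First 2P:
Repeated addition: build up to 2P.
2P: tangent at (9, 11): λ = (3·9² + 1)/(2·11) ≡ 6/5. 5⁻¹ ≡ 7 (mod 17), so λ ≡ 6·7 ≡ 8.
  x = λ² - 9 - 9 = 64 - 18 ≡ 12; y = λ·(9 - 12) - 11 ≡ 16. → (12, 16)
2P = (12, 16).
Finally 2P + Q:
(12, 16) + (3, 5). λ = (5 - 16)/(3 - 12) ≡ 6/8 mod 17. 8⁻¹ ≡ 15 (mod 17) since 8·15 = 120 ≡ 1, so λ ≡ 5.
  x = λ² - 12 - 3 = 25 - 15 ≡ 10; y = λ·(12 - 10) - 16 ≡ 11. → (10, 11)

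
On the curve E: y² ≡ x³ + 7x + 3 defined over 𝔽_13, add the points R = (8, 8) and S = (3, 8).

(8, 8) + (3, 8). λ = (8 - 8)/(3 - 8) ≡ 0/8 mod 13. 8⁻¹ ≡ 5 (mod 13), so λ ≡ 0.
  x = λ² - 8 - 3 = 0 - 11 ≡ 2; y = λ·(8 - 2) - 8 ≡ 5. → (2, 5)

(2, 5)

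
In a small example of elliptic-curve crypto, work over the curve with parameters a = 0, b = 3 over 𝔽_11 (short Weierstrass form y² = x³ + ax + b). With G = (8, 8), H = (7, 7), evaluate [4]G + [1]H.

First 4G:
Double-and-add on 4 = (100)₂. Start with G = (8, 8) for the leading 1-bit.
double: tangent at (8, 8): λ = (3·8² + 0)/(2·8) ≡ 5/5. 5⁻¹ ≡ 9 (mod 11) since 5·9 = 45 ≡ 1, so λ ≡ 5·9 ≡ 1.
  x = λ² - 8 - 8 = 1 - 16 ≡ 7; y = λ·(8 - 7) - 8 ≡ 4. → (7, 4)
double: tangent at (7, 4): λ = (3·7² + 0)/(2·4) ≡ 4/8. 8⁻¹ ≡ 7 (mod 11), so λ ≡ 4·7 ≡ 6.
  x = λ² - 7 - 7 = 36 - 14 ≡ 0; y = λ·(7 - 0) - 4 ≡ 5. → (0, 5)
4G = (0, 5).
Finally 4G + H:
(0, 5) + (7, 7). λ = (7 - 5)/(7 - 0) ≡ 2/7 mod 11. 7⁻¹ ≡ 8 (mod 11) since 7·8 = 56 ≡ 1, so λ ≡ 5.
  x = λ² - 0 - 7 = 25 - 7 ≡ 7; y = λ·(0 - 7) - 5 ≡ 4. → (7, 4)

(7, 4)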